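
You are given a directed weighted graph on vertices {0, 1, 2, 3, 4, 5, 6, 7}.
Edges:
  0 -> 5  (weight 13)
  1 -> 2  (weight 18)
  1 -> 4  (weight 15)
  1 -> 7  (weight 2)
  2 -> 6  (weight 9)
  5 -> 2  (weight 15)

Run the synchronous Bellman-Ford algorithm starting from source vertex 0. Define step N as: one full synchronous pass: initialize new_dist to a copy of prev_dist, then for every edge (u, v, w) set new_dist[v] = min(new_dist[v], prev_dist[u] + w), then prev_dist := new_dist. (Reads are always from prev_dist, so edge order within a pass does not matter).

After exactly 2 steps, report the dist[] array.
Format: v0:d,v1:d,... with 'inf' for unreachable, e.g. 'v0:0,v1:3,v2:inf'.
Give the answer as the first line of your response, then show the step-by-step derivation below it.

v0:0,v1:inf,v2:28,v3:inf,v4:inf,v5:13,v6:inf,v7:inf

step 1: dist = v0:0,v1:inf,v2:inf,v3:inf,v4:inf,v5:13,v6:inf,v7:inf
step 2: dist = v0:0,v1:inf,v2:28,v3:inf,v4:inf,v5:13,v6:inf,v7:inf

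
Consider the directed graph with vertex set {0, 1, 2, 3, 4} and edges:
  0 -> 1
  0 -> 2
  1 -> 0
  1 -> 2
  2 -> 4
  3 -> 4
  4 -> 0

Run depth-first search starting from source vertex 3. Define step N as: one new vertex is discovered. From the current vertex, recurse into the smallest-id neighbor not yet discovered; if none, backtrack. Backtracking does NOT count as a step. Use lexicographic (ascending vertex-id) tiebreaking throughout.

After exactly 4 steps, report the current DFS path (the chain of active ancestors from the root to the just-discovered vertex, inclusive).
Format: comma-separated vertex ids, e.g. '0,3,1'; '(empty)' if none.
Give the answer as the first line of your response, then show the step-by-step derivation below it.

3,4,0,1

step 1: discover 3; path=3; order=3
step 2: discover 4; path=3>4; order=3,4
step 3: discover 0; path=3>4>0; order=3,4,0
step 4: discover 1; path=3>4>0>1; order=3,4,0,1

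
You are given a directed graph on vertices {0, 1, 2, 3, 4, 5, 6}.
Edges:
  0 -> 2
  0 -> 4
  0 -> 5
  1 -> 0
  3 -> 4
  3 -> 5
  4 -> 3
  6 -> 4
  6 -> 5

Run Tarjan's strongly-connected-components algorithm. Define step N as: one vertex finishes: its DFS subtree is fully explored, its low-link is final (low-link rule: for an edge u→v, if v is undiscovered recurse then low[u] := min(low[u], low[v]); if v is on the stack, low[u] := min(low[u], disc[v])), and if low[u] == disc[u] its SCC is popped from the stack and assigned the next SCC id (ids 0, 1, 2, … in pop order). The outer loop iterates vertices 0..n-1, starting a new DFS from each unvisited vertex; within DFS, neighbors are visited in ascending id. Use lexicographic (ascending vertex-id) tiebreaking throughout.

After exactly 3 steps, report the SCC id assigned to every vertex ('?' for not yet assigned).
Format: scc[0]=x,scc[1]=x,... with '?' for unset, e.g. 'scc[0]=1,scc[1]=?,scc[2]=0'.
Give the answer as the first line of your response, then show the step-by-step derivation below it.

scc[0]=?,scc[1]=?,scc[2]=0,scc[3]=?,scc[4]=?,scc[5]=1,scc[6]=?

step 1: low=(low[0]=0,low[1]=?,low[2]=1,low[3]=?,low[4]=?,low[5]=?,low[6]=?); scc=(scc[0]=?,scc[1]=?,scc[2]=0,scc[3]=?,scc[4]=?,scc[5]=?,scc[6]=?)
step 2: low=(low[0]=0,low[1]=?,low[2]=1,low[3]=2,low[4]=2,low[5]=4,low[6]=?); scc=(scc[0]=?,scc[1]=?,scc[2]=0,scc[3]=?,scc[4]=?,scc[5]=1,scc[6]=?)
step 3: low=(low[0]=0,low[1]=?,low[2]=1,low[3]=2,low[4]=2,low[5]=4,low[6]=?); scc=(scc[0]=?,scc[1]=?,scc[2]=0,scc[3]=?,scc[4]=?,scc[5]=1,scc[6]=?)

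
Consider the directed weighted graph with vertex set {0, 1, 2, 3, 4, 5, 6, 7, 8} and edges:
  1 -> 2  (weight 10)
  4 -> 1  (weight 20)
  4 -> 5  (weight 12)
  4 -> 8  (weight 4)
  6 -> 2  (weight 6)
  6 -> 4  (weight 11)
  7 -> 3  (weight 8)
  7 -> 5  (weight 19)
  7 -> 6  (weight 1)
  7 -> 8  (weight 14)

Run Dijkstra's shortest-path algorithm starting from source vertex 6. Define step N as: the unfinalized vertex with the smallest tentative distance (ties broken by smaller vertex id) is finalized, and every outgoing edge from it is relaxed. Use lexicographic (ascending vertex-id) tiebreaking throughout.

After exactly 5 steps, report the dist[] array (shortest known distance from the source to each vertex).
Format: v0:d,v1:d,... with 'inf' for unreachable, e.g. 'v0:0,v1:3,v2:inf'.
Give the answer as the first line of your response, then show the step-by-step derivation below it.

v0:inf,v1:31,v2:6,v3:inf,v4:11,v5:23,v6:0,v7:inf,v8:15

step 1: dist = v0:inf,v1:inf,v2:6,v3:inf,v4:11,v5:inf,v6:0,v7:inf,v8:inf
step 2: dist = v0:inf,v1:inf,v2:6,v3:inf,v4:11,v5:inf,v6:0,v7:inf,v8:inf
step 3: dist = v0:inf,v1:31,v2:6,v3:inf,v4:11,v5:23,v6:0,v7:inf,v8:15
step 4: dist = v0:inf,v1:31,v2:6,v3:inf,v4:11,v5:23,v6:0,v7:inf,v8:15
step 5: dist = v0:inf,v1:31,v2:6,v3:inf,v4:11,v5:23,v6:0,v7:inf,v8:15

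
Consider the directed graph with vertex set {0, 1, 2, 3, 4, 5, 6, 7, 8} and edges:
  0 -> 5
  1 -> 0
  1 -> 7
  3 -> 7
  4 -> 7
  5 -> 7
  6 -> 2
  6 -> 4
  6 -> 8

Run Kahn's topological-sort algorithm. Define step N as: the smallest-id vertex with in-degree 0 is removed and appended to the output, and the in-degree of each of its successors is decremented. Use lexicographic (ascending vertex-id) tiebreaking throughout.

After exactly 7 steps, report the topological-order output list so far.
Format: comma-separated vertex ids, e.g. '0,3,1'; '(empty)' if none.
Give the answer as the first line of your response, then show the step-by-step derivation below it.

1,0,3,5,6,2,4

step 1: output 1; order=[1]; indeg=(0,0,1,0,1,1,0,3,1)
step 2: output 0; order=[1,0]; indeg=(0,0,1,0,1,0,0,3,1)
step 3: output 3; order=[1,0,3]; indeg=(0,0,1,0,1,0,0,2,1)
step 4: output 5; order=[1,0,3,5]; indeg=(0,0,1,0,1,0,0,1,1)
step 5: output 6; order=[1,0,3,5,6]; indeg=(0,0,0,0,0,0,0,1,0)
step 6: output 2; order=[1,0,3,5,6,2]; indeg=(0,0,0,0,0,0,0,1,0)
step 7: output 4; order=[1,0,3,5,6,2,4]; indeg=(0,0,0,0,0,0,0,0,0)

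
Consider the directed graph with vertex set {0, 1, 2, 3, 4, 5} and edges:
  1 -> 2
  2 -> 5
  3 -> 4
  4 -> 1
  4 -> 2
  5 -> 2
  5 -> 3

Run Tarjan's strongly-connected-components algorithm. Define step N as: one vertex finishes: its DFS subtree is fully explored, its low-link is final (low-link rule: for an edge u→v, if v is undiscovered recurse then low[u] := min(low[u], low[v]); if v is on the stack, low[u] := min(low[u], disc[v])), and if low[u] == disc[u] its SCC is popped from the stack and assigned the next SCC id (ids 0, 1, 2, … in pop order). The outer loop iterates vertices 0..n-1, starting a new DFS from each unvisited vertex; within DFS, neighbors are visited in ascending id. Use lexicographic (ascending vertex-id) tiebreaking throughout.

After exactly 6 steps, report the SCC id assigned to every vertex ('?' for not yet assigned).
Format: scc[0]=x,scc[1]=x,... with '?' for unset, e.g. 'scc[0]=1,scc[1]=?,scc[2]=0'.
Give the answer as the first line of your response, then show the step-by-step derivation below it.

scc[0]=0,scc[1]=1,scc[2]=1,scc[3]=1,scc[4]=1,scc[5]=1

step 1: low=(low[0]=0,low[1]=?,low[2]=?,low[3]=?,low[4]=?,low[5]=?); scc=(scc[0]=0,scc[1]=?,scc[2]=?,scc[3]=?,scc[4]=?,scc[5]=?)
step 2: low=(low[0]=0,low[1]=1,low[2]=2,low[3]=4,low[4]=1,low[5]=2); scc=(scc[0]=0,scc[1]=?,scc[2]=?,scc[3]=?,scc[4]=?,scc[5]=?)
step 3: low=(low[0]=0,low[1]=1,low[2]=2,low[3]=1,low[4]=1,low[5]=2); scc=(scc[0]=0,scc[1]=?,scc[2]=?,scc[3]=?,scc[4]=?,scc[5]=?)
step 4: low=(low[0]=0,low[1]=1,low[2]=2,low[3]=1,low[4]=1,low[5]=1); scc=(scc[0]=0,scc[1]=?,scc[2]=?,scc[3]=?,scc[4]=?,scc[5]=?)
step 5: low=(low[0]=0,low[1]=1,low[2]=1,low[3]=1,low[4]=1,low[5]=1); scc=(scc[0]=0,scc[1]=?,scc[2]=?,scc[3]=?,scc[4]=?,scc[5]=?)
step 6: low=(low[0]=0,low[1]=1,low[2]=1,low[3]=1,low[4]=1,low[5]=1); scc=(scc[0]=0,scc[1]=1,scc[2]=1,scc[3]=1,scc[4]=1,scc[5]=1)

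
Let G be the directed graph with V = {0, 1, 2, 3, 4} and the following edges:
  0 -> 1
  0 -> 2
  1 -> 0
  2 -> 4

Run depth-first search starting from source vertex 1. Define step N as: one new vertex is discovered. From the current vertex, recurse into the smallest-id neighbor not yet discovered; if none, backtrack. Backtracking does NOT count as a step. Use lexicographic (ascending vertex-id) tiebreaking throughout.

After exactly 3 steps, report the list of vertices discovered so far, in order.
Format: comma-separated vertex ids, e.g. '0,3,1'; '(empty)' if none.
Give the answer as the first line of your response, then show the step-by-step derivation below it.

1,0,2

step 1: discover 1; path=1; order=1
step 2: discover 0; path=1>0; order=1,0
step 3: discover 2; path=1>0>2; order=1,0,2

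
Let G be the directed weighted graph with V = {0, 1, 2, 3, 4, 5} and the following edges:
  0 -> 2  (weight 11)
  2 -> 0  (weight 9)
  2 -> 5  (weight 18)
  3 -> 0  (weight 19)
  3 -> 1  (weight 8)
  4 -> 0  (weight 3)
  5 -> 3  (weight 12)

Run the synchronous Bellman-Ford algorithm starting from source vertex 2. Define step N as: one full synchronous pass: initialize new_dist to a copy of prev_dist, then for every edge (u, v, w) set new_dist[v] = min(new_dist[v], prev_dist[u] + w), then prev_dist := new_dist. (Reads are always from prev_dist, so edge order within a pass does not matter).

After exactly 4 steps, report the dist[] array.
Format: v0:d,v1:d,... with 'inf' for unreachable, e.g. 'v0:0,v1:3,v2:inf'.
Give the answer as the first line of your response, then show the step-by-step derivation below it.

v0:9,v1:38,v2:0,v3:30,v4:inf,v5:18

step 1: dist = v0:9,v1:inf,v2:0,v3:inf,v4:inf,v5:18
step 2: dist = v0:9,v1:inf,v2:0,v3:30,v4:inf,v5:18
step 3: dist = v0:9,v1:38,v2:0,v3:30,v4:inf,v5:18
step 4: dist = v0:9,v1:38,v2:0,v3:30,v4:inf,v5:18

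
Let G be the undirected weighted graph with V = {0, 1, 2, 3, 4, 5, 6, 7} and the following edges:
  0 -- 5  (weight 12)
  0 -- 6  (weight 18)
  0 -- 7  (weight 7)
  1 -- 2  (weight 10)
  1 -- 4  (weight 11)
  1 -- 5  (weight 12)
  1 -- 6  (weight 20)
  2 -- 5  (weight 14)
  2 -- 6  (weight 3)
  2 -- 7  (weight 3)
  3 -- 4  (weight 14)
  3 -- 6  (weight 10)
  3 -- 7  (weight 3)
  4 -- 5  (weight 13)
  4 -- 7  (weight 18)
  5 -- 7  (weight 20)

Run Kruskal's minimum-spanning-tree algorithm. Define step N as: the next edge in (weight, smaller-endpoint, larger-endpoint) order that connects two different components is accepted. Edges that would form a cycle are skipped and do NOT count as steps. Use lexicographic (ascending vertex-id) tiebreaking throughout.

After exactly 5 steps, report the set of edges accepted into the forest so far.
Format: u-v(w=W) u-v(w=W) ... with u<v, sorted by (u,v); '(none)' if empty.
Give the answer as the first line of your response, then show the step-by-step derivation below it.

0-7(w=7) 1-2(w=10) 2-6(w=3) 2-7(w=3) 3-7(w=3)

step 1: add edge 2-6 (w=3); MST = {2-6(w=3)}
step 2: add edge 2-7 (w=3); MST = {2-6(w=3) 2-7(w=3)}
step 3: add edge 3-7 (w=3); MST = {2-6(w=3) 2-7(w=3) 3-7(w=3)}
step 4: add edge 0-7 (w=7); MST = {0-7(w=7) 2-6(w=3) 2-7(w=3) 3-7(w=3)}
step 5: add edge 1-2 (w=10); MST = {0-7(w=7) 1-2(w=10) 2-6(w=3) 2-7(w=3) 3-7(w=3)}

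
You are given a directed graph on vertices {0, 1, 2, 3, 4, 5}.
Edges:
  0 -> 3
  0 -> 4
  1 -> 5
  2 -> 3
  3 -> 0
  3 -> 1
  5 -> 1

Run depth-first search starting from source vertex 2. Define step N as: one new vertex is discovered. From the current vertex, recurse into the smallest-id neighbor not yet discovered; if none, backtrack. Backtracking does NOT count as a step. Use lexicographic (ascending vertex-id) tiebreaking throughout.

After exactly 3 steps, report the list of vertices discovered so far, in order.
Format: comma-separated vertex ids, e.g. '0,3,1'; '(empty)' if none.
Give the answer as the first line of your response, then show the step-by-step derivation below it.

2,3,0

step 1: discover 2; path=2; order=2
step 2: discover 3; path=2>3; order=2,3
step 3: discover 0; path=2>3>0; order=2,3,0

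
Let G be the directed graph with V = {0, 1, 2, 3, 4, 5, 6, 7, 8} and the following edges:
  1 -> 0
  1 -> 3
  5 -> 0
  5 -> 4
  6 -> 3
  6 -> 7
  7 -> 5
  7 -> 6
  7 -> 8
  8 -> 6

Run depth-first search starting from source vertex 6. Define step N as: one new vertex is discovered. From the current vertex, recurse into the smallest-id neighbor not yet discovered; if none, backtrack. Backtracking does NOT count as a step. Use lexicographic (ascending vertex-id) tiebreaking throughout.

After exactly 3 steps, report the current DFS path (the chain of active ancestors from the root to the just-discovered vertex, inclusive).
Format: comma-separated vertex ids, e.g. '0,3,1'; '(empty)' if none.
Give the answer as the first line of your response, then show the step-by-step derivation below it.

6,7

step 1: discover 6; path=6; order=6
step 2: discover 3; path=6>3; order=6,3
step 3: discover 7; path=6>7; order=6,3,7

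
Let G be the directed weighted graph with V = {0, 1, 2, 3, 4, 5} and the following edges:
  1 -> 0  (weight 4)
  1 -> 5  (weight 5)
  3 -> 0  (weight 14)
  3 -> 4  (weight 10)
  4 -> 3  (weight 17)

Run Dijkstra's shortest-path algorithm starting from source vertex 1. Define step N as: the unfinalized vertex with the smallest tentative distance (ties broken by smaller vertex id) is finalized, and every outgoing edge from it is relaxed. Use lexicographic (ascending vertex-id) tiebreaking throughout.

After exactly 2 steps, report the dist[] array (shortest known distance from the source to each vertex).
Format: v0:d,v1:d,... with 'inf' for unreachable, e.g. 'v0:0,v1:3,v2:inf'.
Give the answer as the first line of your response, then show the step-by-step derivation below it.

v0:4,v1:0,v2:inf,v3:inf,v4:inf,v5:5

step 1: dist = v0:4,v1:0,v2:inf,v3:inf,v4:inf,v5:5
step 2: dist = v0:4,v1:0,v2:inf,v3:inf,v4:inf,v5:5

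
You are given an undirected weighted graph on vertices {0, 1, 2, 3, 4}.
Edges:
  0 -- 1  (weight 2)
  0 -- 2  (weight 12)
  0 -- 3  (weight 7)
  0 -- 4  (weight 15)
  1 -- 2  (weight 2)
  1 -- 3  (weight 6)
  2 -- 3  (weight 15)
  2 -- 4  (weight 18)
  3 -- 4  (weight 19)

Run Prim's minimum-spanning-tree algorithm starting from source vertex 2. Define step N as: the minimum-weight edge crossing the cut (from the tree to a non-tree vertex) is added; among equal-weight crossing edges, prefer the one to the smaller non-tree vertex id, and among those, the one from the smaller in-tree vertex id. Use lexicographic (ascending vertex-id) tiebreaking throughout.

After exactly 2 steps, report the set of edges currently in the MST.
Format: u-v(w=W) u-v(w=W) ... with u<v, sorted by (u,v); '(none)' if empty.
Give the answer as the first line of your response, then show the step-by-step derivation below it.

0-1(w=2) 1-2(w=2)

step 1: add edge 1-2 (w=2); MST = {1-2(w=2)}
step 2: add edge 0-1 (w=2); MST = {0-1(w=2) 1-2(w=2)}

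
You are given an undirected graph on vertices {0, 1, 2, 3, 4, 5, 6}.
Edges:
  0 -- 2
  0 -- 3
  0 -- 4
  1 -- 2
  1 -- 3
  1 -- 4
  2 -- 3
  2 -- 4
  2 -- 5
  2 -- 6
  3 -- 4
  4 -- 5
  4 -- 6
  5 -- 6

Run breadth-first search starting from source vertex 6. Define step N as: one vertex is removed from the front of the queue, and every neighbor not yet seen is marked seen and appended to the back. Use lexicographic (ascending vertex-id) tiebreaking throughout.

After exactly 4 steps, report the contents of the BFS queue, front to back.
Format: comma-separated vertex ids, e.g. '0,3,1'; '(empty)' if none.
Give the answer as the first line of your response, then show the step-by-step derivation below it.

0,1,3

step 1: dequeue 6; queue=[2,4,5]; order=6
step 2: dequeue 2; queue=[4,5,0,1,3]; order=6,2
step 3: dequeue 4; queue=[5,0,1,3]; order=6,2,4
step 4: dequeue 5; queue=[0,1,3]; order=6,2,4,5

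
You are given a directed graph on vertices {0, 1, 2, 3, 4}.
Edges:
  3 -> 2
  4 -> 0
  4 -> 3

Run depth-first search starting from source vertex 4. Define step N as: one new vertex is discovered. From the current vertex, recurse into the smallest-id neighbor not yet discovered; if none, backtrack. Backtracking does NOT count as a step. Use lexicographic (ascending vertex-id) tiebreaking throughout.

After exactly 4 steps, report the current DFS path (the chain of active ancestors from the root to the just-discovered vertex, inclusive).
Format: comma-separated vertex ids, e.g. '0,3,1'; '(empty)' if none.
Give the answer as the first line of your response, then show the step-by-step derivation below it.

4,3,2

step 1: discover 4; path=4; order=4
step 2: discover 0; path=4>0; order=4,0
step 3: discover 3; path=4>3; order=4,0,3
step 4: discover 2; path=4>3>2; order=4,0,3,2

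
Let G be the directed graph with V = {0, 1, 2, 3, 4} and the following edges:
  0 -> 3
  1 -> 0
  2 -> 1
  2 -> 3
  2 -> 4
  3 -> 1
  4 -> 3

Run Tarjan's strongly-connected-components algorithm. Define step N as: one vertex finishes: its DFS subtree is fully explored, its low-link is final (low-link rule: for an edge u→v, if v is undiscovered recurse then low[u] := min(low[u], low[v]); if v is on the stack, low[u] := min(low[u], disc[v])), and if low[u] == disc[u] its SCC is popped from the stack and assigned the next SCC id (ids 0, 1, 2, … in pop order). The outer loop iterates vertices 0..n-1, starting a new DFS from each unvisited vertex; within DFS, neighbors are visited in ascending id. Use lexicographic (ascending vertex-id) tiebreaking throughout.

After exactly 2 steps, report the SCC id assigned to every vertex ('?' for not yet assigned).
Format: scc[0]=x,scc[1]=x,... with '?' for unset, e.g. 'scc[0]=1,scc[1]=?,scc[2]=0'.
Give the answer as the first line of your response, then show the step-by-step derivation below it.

scc[0]=?,scc[1]=?,scc[2]=?,scc[3]=?,scc[4]=?

step 1: low=(low[0]=0,low[1]=0,low[2]=?,low[3]=1,low[4]=?); scc=(scc[0]=?,scc[1]=?,scc[2]=?,scc[3]=?,scc[4]=?)
step 2: low=(low[0]=0,low[1]=0,low[2]=?,low[3]=0,low[4]=?); scc=(scc[0]=?,scc[1]=?,scc[2]=?,scc[3]=?,scc[4]=?)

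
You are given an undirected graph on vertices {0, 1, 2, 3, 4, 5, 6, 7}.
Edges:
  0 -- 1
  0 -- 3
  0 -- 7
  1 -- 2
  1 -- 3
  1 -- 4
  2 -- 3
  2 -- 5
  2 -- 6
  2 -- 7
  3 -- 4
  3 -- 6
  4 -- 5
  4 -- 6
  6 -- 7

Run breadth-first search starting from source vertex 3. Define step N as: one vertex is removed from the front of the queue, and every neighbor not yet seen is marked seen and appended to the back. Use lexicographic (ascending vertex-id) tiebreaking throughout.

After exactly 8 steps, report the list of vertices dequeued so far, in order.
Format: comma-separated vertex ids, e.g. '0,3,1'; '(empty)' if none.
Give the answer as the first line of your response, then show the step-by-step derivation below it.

3,0,1,2,4,6,7,5

step 1: dequeue 3; queue=[0,1,2,4,6]; order=3
step 2: dequeue 0; queue=[1,2,4,6,7]; order=3,0
step 3: dequeue 1; queue=[2,4,6,7]; order=3,0,1
step 4: dequeue 2; queue=[4,6,7,5]; order=3,0,1,2
step 5: dequeue 4; queue=[6,7,5]; order=3,0,1,2,4
step 6: dequeue 6; queue=[7,5]; order=3,0,1,2,4,6
step 7: dequeue 7; queue=[5]; order=3,0,1,2,4,6,7
step 8: dequeue 5; queue=[(empty)]; order=3,0,1,2,4,6,7,5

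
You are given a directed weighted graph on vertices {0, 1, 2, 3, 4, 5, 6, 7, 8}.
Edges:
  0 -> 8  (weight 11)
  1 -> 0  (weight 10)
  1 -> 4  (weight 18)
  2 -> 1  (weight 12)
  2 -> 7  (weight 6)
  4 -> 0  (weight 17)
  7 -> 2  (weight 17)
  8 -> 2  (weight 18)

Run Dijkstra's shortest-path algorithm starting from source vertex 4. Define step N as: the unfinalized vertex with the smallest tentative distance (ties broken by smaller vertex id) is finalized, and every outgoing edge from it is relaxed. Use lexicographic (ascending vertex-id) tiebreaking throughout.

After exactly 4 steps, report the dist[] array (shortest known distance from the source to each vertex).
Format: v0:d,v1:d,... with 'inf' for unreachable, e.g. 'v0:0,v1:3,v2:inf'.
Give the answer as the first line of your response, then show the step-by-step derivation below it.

v0:17,v1:58,v2:46,v3:inf,v4:0,v5:inf,v6:inf,v7:52,v8:28

step 1: dist = v0:17,v1:inf,v2:inf,v3:inf,v4:0,v5:inf,v6:inf,v7:inf,v8:inf
step 2: dist = v0:17,v1:inf,v2:inf,v3:inf,v4:0,v5:inf,v6:inf,v7:inf,v8:28
step 3: dist = v0:17,v1:inf,v2:46,v3:inf,v4:0,v5:inf,v6:inf,v7:inf,v8:28
step 4: dist = v0:17,v1:58,v2:46,v3:inf,v4:0,v5:inf,v6:inf,v7:52,v8:28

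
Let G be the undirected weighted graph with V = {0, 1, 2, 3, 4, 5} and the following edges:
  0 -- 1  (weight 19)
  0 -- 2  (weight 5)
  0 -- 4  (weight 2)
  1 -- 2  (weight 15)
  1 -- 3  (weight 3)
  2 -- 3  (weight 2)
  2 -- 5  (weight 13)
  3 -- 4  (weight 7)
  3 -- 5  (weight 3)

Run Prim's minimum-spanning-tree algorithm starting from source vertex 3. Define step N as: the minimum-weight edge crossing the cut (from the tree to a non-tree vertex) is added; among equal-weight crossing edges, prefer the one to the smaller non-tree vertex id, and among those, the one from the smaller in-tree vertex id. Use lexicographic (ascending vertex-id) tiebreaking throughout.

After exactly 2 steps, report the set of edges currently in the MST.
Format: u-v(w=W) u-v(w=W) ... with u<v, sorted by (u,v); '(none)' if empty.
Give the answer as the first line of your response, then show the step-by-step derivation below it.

1-3(w=3) 2-3(w=2)

step 1: add edge 2-3 (w=2); MST = {2-3(w=2)}
step 2: add edge 1-3 (w=3); MST = {1-3(w=3) 2-3(w=2)}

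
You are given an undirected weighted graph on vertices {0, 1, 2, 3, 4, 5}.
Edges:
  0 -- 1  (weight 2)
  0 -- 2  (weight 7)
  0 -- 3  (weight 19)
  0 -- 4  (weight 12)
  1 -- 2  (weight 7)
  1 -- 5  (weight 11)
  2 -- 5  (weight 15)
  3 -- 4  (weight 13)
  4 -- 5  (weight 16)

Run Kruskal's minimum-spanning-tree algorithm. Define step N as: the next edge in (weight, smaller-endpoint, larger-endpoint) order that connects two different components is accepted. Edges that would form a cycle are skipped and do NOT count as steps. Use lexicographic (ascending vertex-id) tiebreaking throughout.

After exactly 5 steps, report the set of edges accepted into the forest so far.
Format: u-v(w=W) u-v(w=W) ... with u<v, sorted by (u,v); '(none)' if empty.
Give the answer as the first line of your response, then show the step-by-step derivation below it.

0-1(w=2) 0-2(w=7) 0-4(w=12) 1-5(w=11) 3-4(w=13)

step 1: add edge 0-1 (w=2); MST = {0-1(w=2)}
step 2: add edge 0-2 (w=7); MST = {0-1(w=2) 0-2(w=7)}
step 3: add edge 1-5 (w=11); MST = {0-1(w=2) 0-2(w=7) 1-5(w=11)}
step 4: add edge 0-4 (w=12); MST = {0-1(w=2) 0-2(w=7) 0-4(w=12) 1-5(w=11)}
step 5: add edge 3-4 (w=13); MST = {0-1(w=2) 0-2(w=7) 0-4(w=12) 1-5(w=11) 3-4(w=13)}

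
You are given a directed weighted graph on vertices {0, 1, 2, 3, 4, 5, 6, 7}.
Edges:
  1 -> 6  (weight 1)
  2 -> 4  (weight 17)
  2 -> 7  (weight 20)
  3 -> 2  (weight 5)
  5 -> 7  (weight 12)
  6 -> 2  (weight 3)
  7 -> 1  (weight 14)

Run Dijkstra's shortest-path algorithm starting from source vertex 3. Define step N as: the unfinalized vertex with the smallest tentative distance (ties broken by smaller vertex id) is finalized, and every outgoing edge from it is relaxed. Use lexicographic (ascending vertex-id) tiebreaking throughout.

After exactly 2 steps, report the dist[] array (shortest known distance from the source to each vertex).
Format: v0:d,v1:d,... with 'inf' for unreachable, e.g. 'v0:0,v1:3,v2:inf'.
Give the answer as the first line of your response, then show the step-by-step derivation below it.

v0:inf,v1:inf,v2:5,v3:0,v4:22,v5:inf,v6:inf,v7:25

step 1: dist = v0:inf,v1:inf,v2:5,v3:0,v4:inf,v5:inf,v6:inf,v7:inf
step 2: dist = v0:inf,v1:inf,v2:5,v3:0,v4:22,v5:inf,v6:inf,v7:25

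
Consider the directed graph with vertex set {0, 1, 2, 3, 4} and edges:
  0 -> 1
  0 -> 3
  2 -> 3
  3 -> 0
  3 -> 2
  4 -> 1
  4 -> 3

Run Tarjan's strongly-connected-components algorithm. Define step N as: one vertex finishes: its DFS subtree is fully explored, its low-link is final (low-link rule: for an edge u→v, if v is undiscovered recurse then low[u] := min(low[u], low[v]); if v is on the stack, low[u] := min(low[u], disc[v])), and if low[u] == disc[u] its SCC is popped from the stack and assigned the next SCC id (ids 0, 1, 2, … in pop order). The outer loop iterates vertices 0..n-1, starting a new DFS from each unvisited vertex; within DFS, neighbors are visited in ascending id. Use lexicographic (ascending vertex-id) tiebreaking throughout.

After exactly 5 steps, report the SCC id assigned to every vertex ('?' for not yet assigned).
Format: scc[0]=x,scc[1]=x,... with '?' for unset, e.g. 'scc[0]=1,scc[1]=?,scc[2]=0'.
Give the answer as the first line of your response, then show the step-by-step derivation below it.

scc[0]=1,scc[1]=0,scc[2]=1,scc[3]=1,scc[4]=2

step 1: low=(low[0]=0,low[1]=1,low[2]=?,low[3]=?,low[4]=?); scc=(scc[0]=?,scc[1]=0,scc[2]=?,scc[3]=?,scc[4]=?)
step 2: low=(low[0]=0,low[1]=1,low[2]=2,low[3]=0,low[4]=?); scc=(scc[0]=?,scc[1]=0,scc[2]=?,scc[3]=?,scc[4]=?)
step 3: low=(low[0]=0,low[1]=1,low[2]=2,low[3]=0,low[4]=?); scc=(scc[0]=?,scc[1]=0,scc[2]=?,scc[3]=?,scc[4]=?)
step 4: low=(low[0]=0,low[1]=1,low[2]=2,low[3]=0,low[4]=?); scc=(scc[0]=1,scc[1]=0,scc[2]=1,scc[3]=1,scc[4]=?)
step 5: low=(low[0]=0,low[1]=1,low[2]=2,low[3]=0,low[4]=4); scc=(scc[0]=1,scc[1]=0,scc[2]=1,scc[3]=1,scc[4]=2)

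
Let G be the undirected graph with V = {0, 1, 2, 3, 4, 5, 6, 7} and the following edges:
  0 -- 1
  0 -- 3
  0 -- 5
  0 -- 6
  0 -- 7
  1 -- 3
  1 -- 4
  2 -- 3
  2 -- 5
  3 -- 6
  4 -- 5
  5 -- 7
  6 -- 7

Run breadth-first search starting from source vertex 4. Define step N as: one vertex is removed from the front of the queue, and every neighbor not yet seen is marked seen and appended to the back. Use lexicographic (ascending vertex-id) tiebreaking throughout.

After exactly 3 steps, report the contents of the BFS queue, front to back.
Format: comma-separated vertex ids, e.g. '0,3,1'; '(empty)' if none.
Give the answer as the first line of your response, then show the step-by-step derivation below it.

0,3,2,7

step 1: dequeue 4; queue=[1,5]; order=4
step 2: dequeue 1; queue=[5,0,3]; order=4,1
step 3: dequeue 5; queue=[0,3,2,7]; order=4,1,5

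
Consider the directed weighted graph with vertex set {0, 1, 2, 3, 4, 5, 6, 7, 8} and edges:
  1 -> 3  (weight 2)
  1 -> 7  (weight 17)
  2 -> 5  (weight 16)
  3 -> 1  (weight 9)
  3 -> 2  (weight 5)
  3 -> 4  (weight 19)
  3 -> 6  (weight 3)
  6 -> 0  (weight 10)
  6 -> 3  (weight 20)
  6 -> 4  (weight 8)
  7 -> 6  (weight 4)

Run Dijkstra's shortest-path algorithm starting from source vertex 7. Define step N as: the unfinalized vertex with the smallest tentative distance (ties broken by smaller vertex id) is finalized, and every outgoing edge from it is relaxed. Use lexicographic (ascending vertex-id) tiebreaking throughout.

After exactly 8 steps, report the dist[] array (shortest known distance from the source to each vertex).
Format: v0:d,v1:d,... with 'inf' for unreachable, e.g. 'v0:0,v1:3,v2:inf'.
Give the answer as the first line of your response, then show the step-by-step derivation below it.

v0:14,v1:33,v2:29,v3:24,v4:12,v5:45,v6:4,v7:0,v8:inf

step 1: dist = v0:inf,v1:inf,v2:inf,v3:inf,v4:inf,v5:inf,v6:4,v7:0,v8:inf
step 2: dist = v0:14,v1:inf,v2:inf,v3:24,v4:12,v5:inf,v6:4,v7:0,v8:inf
step 3: dist = v0:14,v1:inf,v2:inf,v3:24,v4:12,v5:inf,v6:4,v7:0,v8:inf
step 4: dist = v0:14,v1:inf,v2:inf,v3:24,v4:12,v5:inf,v6:4,v7:0,v8:inf
step 5: dist = v0:14,v1:33,v2:29,v3:24,v4:12,v5:inf,v6:4,v7:0,v8:inf
step 6: dist = v0:14,v1:33,v2:29,v3:24,v4:12,v5:45,v6:4,v7:0,v8:inf
step 7: dist = v0:14,v1:33,v2:29,v3:24,v4:12,v5:45,v6:4,v7:0,v8:inf
step 8: dist = v0:14,v1:33,v2:29,v3:24,v4:12,v5:45,v6:4,v7:0,v8:inf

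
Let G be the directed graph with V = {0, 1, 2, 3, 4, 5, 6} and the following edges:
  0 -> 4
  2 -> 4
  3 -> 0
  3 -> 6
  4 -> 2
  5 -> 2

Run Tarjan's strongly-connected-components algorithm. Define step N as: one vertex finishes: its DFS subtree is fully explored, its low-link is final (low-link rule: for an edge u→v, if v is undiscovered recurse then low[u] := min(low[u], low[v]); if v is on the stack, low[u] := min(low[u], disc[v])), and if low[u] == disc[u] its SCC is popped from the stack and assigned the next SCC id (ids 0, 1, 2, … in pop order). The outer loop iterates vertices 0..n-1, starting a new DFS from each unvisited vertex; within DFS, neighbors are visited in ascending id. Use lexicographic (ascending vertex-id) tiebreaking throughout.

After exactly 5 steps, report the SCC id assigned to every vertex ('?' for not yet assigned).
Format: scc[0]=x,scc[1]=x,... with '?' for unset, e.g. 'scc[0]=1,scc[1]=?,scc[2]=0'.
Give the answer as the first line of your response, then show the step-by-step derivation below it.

scc[0]=1,scc[1]=2,scc[2]=0,scc[3]=?,scc[4]=0,scc[5]=?,scc[6]=3

step 1: low=(low[0]=0,low[1]=?,low[2]=1,low[3]=?,low[4]=1,low[5]=?,low[6]=?); scc=(scc[0]=?,scc[1]=?,scc[2]=?,scc[3]=?,scc[4]=?,scc[5]=?,scc[6]=?)
step 2: low=(low[0]=0,low[1]=?,low[2]=1,low[3]=?,low[4]=1,low[5]=?,low[6]=?); scc=(scc[0]=?,scc[1]=?,scc[2]=0,scc[3]=?,scc[4]=0,scc[5]=?,scc[6]=?)
step 3: low=(low[0]=0,low[1]=?,low[2]=1,low[3]=?,low[4]=1,low[5]=?,low[6]=?); scc=(scc[0]=1,scc[1]=?,scc[2]=0,scc[3]=?,scc[4]=0,scc[5]=?,scc[6]=?)
step 4: low=(low[0]=0,low[1]=3,low[2]=1,low[3]=?,low[4]=1,low[5]=?,low[6]=?); scc=(scc[0]=1,scc[1]=2,scc[2]=0,scc[3]=?,scc[4]=0,scc[5]=?,scc[6]=?)
step 5: low=(low[0]=0,low[1]=3,low[2]=1,low[3]=4,low[4]=1,low[5]=?,low[6]=5); scc=(scc[0]=1,scc[1]=2,scc[2]=0,scc[3]=?,scc[4]=0,scc[5]=?,scc[6]=3)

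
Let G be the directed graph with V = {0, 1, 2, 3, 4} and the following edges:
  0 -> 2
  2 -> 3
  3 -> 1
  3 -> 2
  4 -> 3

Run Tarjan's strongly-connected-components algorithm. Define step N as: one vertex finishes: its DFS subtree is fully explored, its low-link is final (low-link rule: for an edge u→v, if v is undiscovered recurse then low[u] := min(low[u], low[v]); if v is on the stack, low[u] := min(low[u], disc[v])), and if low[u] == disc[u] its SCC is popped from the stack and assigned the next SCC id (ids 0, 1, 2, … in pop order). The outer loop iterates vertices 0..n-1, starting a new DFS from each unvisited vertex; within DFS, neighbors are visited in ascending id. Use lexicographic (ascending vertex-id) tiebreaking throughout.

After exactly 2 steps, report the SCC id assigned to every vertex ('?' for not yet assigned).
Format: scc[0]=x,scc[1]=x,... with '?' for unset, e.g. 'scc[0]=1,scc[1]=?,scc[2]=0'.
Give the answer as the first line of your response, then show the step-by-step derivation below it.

scc[0]=?,scc[1]=0,scc[2]=?,scc[3]=?,scc[4]=?

step 1: low=(low[0]=0,low[1]=3,low[2]=1,low[3]=2,low[4]=?); scc=(scc[0]=?,scc[1]=0,scc[2]=?,scc[3]=?,scc[4]=?)
step 2: low=(low[0]=0,low[1]=3,low[2]=1,low[3]=1,low[4]=?); scc=(scc[0]=?,scc[1]=0,scc[2]=?,scc[3]=?,scc[4]=?)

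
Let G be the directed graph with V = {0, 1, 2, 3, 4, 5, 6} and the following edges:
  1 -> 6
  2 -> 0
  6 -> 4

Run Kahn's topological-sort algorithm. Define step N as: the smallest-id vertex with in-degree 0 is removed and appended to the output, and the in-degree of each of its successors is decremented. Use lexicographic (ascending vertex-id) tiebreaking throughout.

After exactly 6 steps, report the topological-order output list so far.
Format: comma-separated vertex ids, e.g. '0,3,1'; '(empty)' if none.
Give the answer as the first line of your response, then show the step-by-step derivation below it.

1,2,0,3,5,6

step 1: output 1; order=[1]; indeg=(1,0,0,0,1,0,0)
step 2: output 2; order=[1,2]; indeg=(0,0,0,0,1,0,0)
step 3: output 0; order=[1,2,0]; indeg=(0,0,0,0,1,0,0)
step 4: output 3; order=[1,2,0,3]; indeg=(0,0,0,0,1,0,0)
step 5: output 5; order=[1,2,0,3,5]; indeg=(0,0,0,0,1,0,0)
step 6: output 6; order=[1,2,0,3,5,6]; indeg=(0,0,0,0,0,0,0)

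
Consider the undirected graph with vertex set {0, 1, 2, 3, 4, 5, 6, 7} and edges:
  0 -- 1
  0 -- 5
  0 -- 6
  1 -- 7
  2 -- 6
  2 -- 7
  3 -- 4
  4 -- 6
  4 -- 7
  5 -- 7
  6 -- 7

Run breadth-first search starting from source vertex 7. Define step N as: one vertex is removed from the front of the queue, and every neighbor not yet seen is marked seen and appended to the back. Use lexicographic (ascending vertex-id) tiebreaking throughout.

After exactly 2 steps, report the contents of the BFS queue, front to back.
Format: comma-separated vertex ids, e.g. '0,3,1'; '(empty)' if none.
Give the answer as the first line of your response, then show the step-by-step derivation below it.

2,4,5,6,0

step 1: dequeue 7; queue=[1,2,4,5,6]; order=7
step 2: dequeue 1; queue=[2,4,5,6,0]; order=7,1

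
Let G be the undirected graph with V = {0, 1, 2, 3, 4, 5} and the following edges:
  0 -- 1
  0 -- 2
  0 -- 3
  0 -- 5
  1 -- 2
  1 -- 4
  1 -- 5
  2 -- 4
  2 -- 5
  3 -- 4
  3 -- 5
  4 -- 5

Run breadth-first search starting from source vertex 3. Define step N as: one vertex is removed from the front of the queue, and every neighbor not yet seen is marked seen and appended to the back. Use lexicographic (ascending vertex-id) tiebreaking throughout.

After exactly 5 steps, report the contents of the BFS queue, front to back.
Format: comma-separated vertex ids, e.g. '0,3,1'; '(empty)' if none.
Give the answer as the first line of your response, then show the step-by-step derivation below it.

2

step 1: dequeue 3; queue=[0,4,5]; order=3
step 2: dequeue 0; queue=[4,5,1,2]; order=3,0
step 3: dequeue 4; queue=[5,1,2]; order=3,0,4
step 4: dequeue 5; queue=[1,2]; order=3,0,4,5
step 5: dequeue 1; queue=[2]; order=3,0,4,5,1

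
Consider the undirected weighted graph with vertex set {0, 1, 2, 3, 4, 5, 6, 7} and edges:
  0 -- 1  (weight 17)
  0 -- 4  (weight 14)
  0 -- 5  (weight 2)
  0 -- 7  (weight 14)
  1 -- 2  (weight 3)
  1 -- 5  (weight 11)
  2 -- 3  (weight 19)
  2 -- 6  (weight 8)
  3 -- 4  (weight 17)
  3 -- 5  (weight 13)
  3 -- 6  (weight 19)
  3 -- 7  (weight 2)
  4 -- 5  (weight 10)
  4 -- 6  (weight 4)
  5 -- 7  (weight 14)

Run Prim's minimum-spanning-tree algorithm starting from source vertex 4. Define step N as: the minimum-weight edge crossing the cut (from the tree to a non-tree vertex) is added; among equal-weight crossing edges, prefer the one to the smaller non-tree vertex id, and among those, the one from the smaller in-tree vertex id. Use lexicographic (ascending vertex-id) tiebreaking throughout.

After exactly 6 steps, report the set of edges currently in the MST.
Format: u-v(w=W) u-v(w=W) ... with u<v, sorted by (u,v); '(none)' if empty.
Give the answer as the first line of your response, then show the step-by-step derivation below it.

0-5(w=2) 1-2(w=3) 2-6(w=8) 3-5(w=13) 4-5(w=10) 4-6(w=4)

step 1: add edge 4-6 (w=4); MST = {4-6(w=4)}
step 2: add edge 2-6 (w=8); MST = {2-6(w=8) 4-6(w=4)}
step 3: add edge 1-2 (w=3); MST = {1-2(w=3) 2-6(w=8) 4-6(w=4)}
step 4: add edge 4-5 (w=10); MST = {1-2(w=3) 2-6(w=8) 4-5(w=10) 4-6(w=4)}
step 5: add edge 0-5 (w=2); MST = {0-5(w=2) 1-2(w=3) 2-6(w=8) 4-5(w=10) 4-6(w=4)}
step 6: add edge 3-5 (w=13); MST = {0-5(w=2) 1-2(w=3) 2-6(w=8) 3-5(w=13) 4-5(w=10) 4-6(w=4)}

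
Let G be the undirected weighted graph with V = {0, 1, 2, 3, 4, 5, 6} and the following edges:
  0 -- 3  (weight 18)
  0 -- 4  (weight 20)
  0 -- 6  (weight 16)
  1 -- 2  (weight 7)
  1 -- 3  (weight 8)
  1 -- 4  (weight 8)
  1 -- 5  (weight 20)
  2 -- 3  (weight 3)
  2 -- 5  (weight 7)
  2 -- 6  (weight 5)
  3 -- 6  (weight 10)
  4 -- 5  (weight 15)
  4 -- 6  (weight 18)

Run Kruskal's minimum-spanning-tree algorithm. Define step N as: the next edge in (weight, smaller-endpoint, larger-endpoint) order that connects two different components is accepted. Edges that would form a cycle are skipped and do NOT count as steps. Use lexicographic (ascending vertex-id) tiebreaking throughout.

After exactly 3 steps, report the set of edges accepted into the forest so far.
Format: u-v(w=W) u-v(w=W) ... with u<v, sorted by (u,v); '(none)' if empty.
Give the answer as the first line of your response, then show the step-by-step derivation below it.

1-2(w=7) 2-3(w=3) 2-6(w=5)

step 1: add edge 2-3 (w=3); MST = {2-3(w=3)}
step 2: add edge 2-6 (w=5); MST = {2-3(w=3) 2-6(w=5)}
step 3: add edge 1-2 (w=7); MST = {1-2(w=7) 2-3(w=3) 2-6(w=5)}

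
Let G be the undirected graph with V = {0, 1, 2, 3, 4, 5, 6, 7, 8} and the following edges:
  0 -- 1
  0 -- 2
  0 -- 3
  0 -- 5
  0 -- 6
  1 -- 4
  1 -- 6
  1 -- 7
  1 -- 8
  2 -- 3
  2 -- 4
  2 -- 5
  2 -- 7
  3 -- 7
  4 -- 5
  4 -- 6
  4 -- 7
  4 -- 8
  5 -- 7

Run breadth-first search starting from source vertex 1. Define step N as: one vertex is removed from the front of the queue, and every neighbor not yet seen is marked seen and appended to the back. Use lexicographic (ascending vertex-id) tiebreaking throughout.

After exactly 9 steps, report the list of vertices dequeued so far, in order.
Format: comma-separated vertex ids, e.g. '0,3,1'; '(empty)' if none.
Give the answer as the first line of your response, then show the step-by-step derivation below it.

1,0,4,6,7,8,2,3,5

step 1: dequeue 1; queue=[0,4,6,7,8]; order=1
step 2: dequeue 0; queue=[4,6,7,8,2,3,5]; order=1,0
step 3: dequeue 4; queue=[6,7,8,2,3,5]; order=1,0,4
step 4: dequeue 6; queue=[7,8,2,3,5]; order=1,0,4,6
step 5: dequeue 7; queue=[8,2,3,5]; order=1,0,4,6,7
step 6: dequeue 8; queue=[2,3,5]; order=1,0,4,6,7,8
step 7: dequeue 2; queue=[3,5]; order=1,0,4,6,7,8,2
step 8: dequeue 3; queue=[5]; order=1,0,4,6,7,8,2,3
step 9: dequeue 5; queue=[(empty)]; order=1,0,4,6,7,8,2,3,5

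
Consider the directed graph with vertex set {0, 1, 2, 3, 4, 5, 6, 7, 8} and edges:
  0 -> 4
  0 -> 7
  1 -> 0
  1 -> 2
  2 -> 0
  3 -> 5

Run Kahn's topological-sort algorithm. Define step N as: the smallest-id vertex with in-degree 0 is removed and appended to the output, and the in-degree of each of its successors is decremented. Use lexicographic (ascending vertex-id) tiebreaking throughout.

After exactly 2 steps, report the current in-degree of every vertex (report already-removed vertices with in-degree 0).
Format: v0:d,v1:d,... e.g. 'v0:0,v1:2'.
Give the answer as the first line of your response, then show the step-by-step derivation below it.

v0:0,v1:0,v2:0,v3:0,v4:1,v5:1,v6:0,v7:1,v8:0

step 1: output 1; order=[1]; indeg=(1,0,0,0,1,1,0,1,0)
step 2: output 2; order=[1,2]; indeg=(0,0,0,0,1,1,0,1,0)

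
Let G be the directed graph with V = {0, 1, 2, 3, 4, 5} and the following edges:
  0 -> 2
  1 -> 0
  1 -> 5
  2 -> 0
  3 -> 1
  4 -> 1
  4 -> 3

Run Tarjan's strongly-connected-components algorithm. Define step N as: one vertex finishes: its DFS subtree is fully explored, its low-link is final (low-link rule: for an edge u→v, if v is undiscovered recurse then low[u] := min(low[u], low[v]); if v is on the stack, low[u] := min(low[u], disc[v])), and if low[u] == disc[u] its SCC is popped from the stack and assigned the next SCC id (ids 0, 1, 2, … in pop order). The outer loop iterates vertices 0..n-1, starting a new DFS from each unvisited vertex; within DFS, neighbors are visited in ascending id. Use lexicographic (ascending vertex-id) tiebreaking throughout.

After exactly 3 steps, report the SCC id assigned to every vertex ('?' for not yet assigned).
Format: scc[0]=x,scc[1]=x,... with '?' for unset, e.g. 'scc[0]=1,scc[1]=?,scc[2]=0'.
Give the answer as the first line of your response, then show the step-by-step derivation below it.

scc[0]=0,scc[1]=?,scc[2]=0,scc[3]=?,scc[4]=?,scc[5]=1

step 1: low=(low[0]=0,low[1]=?,low[2]=0,low[3]=?,low[4]=?,low[5]=?); scc=(scc[0]=?,scc[1]=?,scc[2]=?,scc[3]=?,scc[4]=?,scc[5]=?)
step 2: low=(low[0]=0,low[1]=?,low[2]=0,low[3]=?,low[4]=?,low[5]=?); scc=(scc[0]=0,scc[1]=?,scc[2]=0,scc[3]=?,scc[4]=?,scc[5]=?)
step 3: low=(low[0]=0,low[1]=2,low[2]=0,low[3]=?,low[4]=?,low[5]=3); scc=(scc[0]=0,scc[1]=?,scc[2]=0,scc[3]=?,scc[4]=?,scc[5]=1)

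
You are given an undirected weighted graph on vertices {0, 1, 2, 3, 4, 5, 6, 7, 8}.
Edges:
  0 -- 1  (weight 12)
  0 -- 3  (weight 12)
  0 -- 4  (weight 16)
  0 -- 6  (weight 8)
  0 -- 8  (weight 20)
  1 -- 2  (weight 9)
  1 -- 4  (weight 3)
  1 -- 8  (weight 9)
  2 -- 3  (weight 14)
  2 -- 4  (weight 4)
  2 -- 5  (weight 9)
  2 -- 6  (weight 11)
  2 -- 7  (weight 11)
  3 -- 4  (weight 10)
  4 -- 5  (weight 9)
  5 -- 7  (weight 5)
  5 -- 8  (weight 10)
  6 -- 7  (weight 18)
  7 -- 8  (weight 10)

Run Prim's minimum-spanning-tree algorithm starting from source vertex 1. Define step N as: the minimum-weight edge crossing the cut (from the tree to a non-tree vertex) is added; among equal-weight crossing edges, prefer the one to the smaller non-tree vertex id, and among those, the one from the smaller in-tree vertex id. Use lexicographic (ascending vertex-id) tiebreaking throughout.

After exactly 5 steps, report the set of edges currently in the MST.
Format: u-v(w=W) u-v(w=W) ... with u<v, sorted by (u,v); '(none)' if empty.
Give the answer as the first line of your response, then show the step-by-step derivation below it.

1-4(w=3) 1-8(w=9) 2-4(w=4) 2-5(w=9) 5-7(w=5)

step 1: add edge 1-4 (w=3); MST = {1-4(w=3)}
step 2: add edge 2-4 (w=4); MST = {1-4(w=3) 2-4(w=4)}
step 3: add edge 2-5 (w=9); MST = {1-4(w=3) 2-4(w=4) 2-5(w=9)}
step 4: add edge 5-7 (w=5); MST = {1-4(w=3) 2-4(w=4) 2-5(w=9) 5-7(w=5)}
step 5: add edge 1-8 (w=9); MST = {1-4(w=3) 1-8(w=9) 2-4(w=4) 2-5(w=9) 5-7(w=5)}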